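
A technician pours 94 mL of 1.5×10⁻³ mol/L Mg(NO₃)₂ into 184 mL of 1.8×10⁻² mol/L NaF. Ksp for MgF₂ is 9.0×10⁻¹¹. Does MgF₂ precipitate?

Total volume after mixing = 94 + 184 = 278 mL.
[Mg²⁺] = (1.5×10⁻³)(94)/278 = 5.1×10⁻⁴ mol/L
[F⁻] = (1.8×10⁻²)(184)/278 = 1.2×10⁻² mol/L
Q = [Mg²⁺][F⁻]^2 = 7.2×10⁻⁸
Since Q (7.2×10⁻⁸) exceeds Ksp (9.0×10⁻¹¹), MgF₂ will precipitate.

Yes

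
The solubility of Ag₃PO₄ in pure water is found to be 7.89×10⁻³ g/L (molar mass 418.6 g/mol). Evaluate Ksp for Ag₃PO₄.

Molar solubility s = (7.89×10⁻³ g/L) / (418.6 g/mol) = 1.8849×10⁻⁵ mol/L
Ag₃PO₄(s) ⇌ 3 Ag⁺(aq) + PO₄³⁻(aq)
If s mol/L of Ag₃PO₄ dissolves, [Ag⁺] = 3s and [PO₄³⁻] = s.
Ksp = [Ag⁺]^3[PO₄³⁻] = (3s)^3 · s = 27s^4
Ksp = 27 × (1.8849×10⁻⁵)^4 = 3.41×10⁻¹⁸

Ksp = 3.41×10⁻¹⁸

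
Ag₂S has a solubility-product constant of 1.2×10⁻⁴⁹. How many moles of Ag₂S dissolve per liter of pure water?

Ag₂S(s) ⇌ 2 Ag⁺(aq) + S²⁻(aq)
Call the molar solubility s, so that [Ag⁺] = 2s and [S²⁻] = s.
Ksp = [Ag⁺]^2[S²⁻] = (2s)^2 · s = 4s^3
4s^3 = 1.2×10⁻⁴⁹  ⇒  s^3 = 3.0×10⁻⁵⁰
Taking the 3rd root, s = 3.1×10⁻¹⁷ M.

3.1×10⁻¹⁷ M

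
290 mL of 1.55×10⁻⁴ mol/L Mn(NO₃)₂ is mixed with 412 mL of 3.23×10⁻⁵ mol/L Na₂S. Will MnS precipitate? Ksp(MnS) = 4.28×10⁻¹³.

Yes

After mixing, V = 290 mL + 412 mL = 702 mL.
[Mn²⁺] = (1.55×10⁻⁴)(290)/702 = 6.40×10⁻⁵ mol/L
[S²⁻] = (3.23×10⁻⁵)(412)/702 = 1.90×10⁻⁵ mol/L
Q = [Mn²⁺][S²⁻] = 1.21×10⁻⁹
Since Q (1.21×10⁻⁹) exceeds Ksp (4.28×10⁻¹³), MnS will precipitate.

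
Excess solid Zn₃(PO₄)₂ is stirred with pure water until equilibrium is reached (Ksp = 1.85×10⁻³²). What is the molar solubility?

Zn₃(PO₄)₂(s) ⇌ 3 Zn²⁺(aq) + 2 PO₄³⁻(aq)
Call the molar solubility s, so that [Zn²⁺] = 3s and [PO₄³⁻] = 2s.
Ksp = [Zn²⁺]^3[PO₄³⁻]^2 = (3s)^3 · (2s)^2 = 108s^5
108s^5 = 1.85×10⁻³²  ⇒  s^5 = 1.71×10⁻³⁴
s = (1.71×10⁻³⁴)^(1/5) = 1.77×10⁻⁷ mol L⁻¹

1.77×10⁻⁷ M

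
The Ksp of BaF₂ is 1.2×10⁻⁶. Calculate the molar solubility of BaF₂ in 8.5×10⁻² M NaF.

1.7×10⁻⁴ M

BaF₂(s) ⇌ Ba²⁺(aq) + 2 F⁻(aq)
With F⁻ already at 8.5×10⁻² M and s small, take [F⁻] ≈ 8.5×10⁻² M and [Ba²⁺] = s.
Ksp = [Ba²⁺][F⁻]^2 = s(8.5×10⁻²)^2
s = 1.2×10⁻⁶ / (8.5×10⁻²)^2 = 1.7×10⁻⁴
s = 1.7×10⁻⁴ M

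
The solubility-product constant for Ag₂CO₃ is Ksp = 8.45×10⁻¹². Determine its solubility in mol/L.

Ag₂CO₃(s) ⇌ 2 Ag⁺(aq) + CO₃²⁻(aq)
For each mole of Ag₂CO₃ that dissolves per liter, [Ag⁺] = 2s and [CO₃²⁻] = s; let s denote this solubility.
Ksp = [Ag⁺]^2[CO₃²⁻] = (2s)^2 · s = 4s^3
4s^3 = 8.45×10⁻¹²  ⇒  s^3 = 2.11×10⁻¹²
Taking the 3rd root, s = 1.28×10⁻⁴ mol L⁻¹.

1.28×10⁻⁴ M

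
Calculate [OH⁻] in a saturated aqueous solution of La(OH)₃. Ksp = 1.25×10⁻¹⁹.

2.47×10⁻⁵ M

La(OH)₃(s) ⇌ La³⁺(aq) + 3 OH⁻(aq)
Call the molar solubility s, so that [La³⁺] = s and [OH⁻] = 3s.
Ksp = [La³⁺][OH⁻]^3 = s · (3s)^3 = 27s^4 = 1.25×10⁻¹⁹
s = 8.25×10⁻⁶ mol/L
[OH⁻] = 3s = 2.47×10⁻⁵ mol/L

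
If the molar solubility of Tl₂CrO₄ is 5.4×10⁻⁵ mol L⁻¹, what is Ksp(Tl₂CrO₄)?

Ksp = 6.3×10⁻¹³

Tl₂CrO₄(s) ⇌ 2 Tl⁺(aq) + CrO₄²⁻(aq)
With molar solubility s: [Tl⁺] = 2s, [CrO₄²⁻] = s.
Ksp = [Tl⁺]^2[CrO₄²⁻] = (2s)^2 · s = 4s^3
Ksp = 4 × (5.4×10⁻⁵)^3 = 6.3×10⁻¹³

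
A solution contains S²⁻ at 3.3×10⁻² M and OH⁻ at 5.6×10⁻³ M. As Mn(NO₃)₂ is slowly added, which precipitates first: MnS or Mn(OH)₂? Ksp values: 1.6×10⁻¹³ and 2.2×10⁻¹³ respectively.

The threshold for precipitation is Q = Ksp.
For MnS: [Mn²⁺] = (Ksp/[S²⁻]) = 4.8×10⁻¹² M
For Mn(OH)₂: [Mn²⁺] = (Ksp/[OH⁻]^2) = 7.0×10⁻⁹ M
The smaller threshold [Mn²⁺] is reached first, so MnS precipitates first.

MnS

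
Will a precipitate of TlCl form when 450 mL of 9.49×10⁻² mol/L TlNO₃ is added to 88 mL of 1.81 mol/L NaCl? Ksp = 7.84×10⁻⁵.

After mixing, V = 450 mL + 88 mL = 538 mL.
[Tl⁺] = (9.49×10⁻²)(450)/538 = 7.94×10⁻² mol/L
[Cl⁻] = (1.81)(88)/538 = 0.296 mol/L
Q = [Tl⁺][Cl⁻] = 2.35×10⁻²
Q = 2.35×10⁻² > Ksp = 7.84×10⁻⁵, so the solution is supersaturated and TlCl precipitates.

Yes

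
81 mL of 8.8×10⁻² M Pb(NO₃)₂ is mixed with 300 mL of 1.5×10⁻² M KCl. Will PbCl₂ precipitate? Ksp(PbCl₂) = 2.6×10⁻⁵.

No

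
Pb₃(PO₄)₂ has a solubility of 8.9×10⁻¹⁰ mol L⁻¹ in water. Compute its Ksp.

Ksp = 6.0×10⁻⁴⁴

Pb₃(PO₄)₂(s) ⇌ 3 Pb²⁺(aq) + 2 PO₄³⁻(aq)
Let s be the molar solubility. Then [Pb²⁺] = 3s and [PO₄³⁻] = 2s.
Ksp = [Pb²⁺]^3[PO₄³⁻]^2 = (3s)^3 · (2s)^2 = 108s^5
Ksp = 108 × (8.9×10⁻¹⁰)^5 = 6.0×10⁻⁴⁴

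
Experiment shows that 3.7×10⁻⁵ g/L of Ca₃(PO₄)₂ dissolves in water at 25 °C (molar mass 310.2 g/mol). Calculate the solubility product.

Ksp = 2.6×10⁻³³

Convert to molarity: s = 3.7×10⁻⁵ / 310.2 = 1.193×10⁻⁷ mol/L
Ca₃(PO₄)₂(s) ⇌ 3 Ca²⁺(aq) + 2 PO₄³⁻(aq)
With molar solubility s: [Ca²⁺] = 3s, [PO₄³⁻] = 2s.
Ksp = [Ca²⁺]^3[PO₄³⁻]^2 = (3s)^3 · (2s)^2 = 108s^5
Ksp = 108 × (1.193×10⁻⁷)^5 = 2.6×10⁻³³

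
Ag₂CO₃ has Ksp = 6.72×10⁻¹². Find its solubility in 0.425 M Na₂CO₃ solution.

Ag₂CO₃(s) ⇌ 2 Ag⁺(aq) + CO₃²⁻(aq)
The solution already contains CO₃²⁻ at 0.425 M. Let s be the molar solubility of Ag₂CO₃.
[CO₃²⁻] ≈ 0.425 M (common ion dominates); [Ag⁺] = 2s.
Ksp = [Ag⁺]^2[CO₃²⁻] = (2s)^2(0.425)
(2s)^2 = 6.72×10⁻¹² / (0.425) = 1.58×10⁻¹¹
s = 1.99×10⁻⁶ M

1.99×10⁻⁶ M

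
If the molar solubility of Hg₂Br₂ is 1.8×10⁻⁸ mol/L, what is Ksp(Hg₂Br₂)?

Hg₂Br₂(s) ⇌ Hg₂²⁺(aq) + 2 Br⁻(aq)
Let s be the molar solubility. Then [Hg₂²⁺] = s and [Br⁻] = 2s.
Ksp = [Hg₂²⁺][Br⁻]^2 = s · (2s)^2 = 4s^3
Ksp = 4 × (1.8×10⁻⁸)^3 = 2.3×10⁻²³

Ksp = 2.3×10⁻²³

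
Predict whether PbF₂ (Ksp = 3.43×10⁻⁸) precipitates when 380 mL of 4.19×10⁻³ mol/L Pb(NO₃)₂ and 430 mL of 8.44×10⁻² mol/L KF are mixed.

Yes

The combined volume is 810 mL.
[Pb²⁺] = (4.19×10⁻³)(380)/810 = 1.97×10⁻³ mol/L
[F⁻] = (8.44×10⁻²)(430)/810 = 4.48×10⁻² mol/L
Q = [Pb²⁺][F⁻]^2 = 3.95×10⁻⁶
Since Q (3.95×10⁻⁶) exceeds Ksp (3.43×10⁻⁸), PbF₂ will precipitate.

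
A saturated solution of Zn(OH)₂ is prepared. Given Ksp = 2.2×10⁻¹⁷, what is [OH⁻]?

3.5×10⁻⁶ M

Zn(OH)₂(s) ⇌ Zn²⁺(aq) + 2 OH⁻(aq)
Let s be the molar solubility. Then [Zn²⁺] = s and [OH⁻] = 2s.
Ksp = [Zn²⁺][OH⁻]^2 = s · (2s)^2 = 4s^3 = 2.2×10⁻¹⁷
s = 1.8×10⁻⁶ M
[OH⁻] = 2s = 3.5×10⁻⁶ M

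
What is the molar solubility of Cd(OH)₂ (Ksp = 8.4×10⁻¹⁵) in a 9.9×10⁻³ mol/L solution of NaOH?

Cd(OH)₂(s) ⇌ Cd²⁺(aq) + 2 OH⁻(aq)
OH⁻ is already present at 9.9×10⁻³ mol/L. If s mol/L of Cd(OH)₂ dissolves, [Cd²⁺] = s while [OH⁻] ≈ 9.9×10⁻³ mol/L.
Ksp = [Cd²⁺][OH⁻]^2 = s(9.9×10⁻³)^2
s = 8.4×10⁻¹⁵ / (9.9×10⁻³)^2 = 8.6×10⁻¹¹
s = 8.6×10⁻¹¹ mol/L

8.6×10⁻¹¹ M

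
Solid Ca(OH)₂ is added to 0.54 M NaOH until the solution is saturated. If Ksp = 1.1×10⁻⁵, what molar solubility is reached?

Ca(OH)₂(s) ⇌ Ca²⁺(aq) + 2 OH⁻(aq)
With OH⁻ already at 0.54 M and s small, take [OH⁻] ≈ 0.54 M and [Ca²⁺] = s.
Ksp = [Ca²⁺][OH⁻]^2 = s(0.54)^2
s = 1.1×10⁻⁵ / (0.54)^2 = 3.8×10⁻⁵
s = 3.8×10⁻⁵ M

3.8×10⁻⁵ M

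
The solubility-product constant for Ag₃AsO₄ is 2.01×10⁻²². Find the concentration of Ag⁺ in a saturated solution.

Ag₃AsO₄(s) ⇌ 3 Ag⁺(aq) + AsO₄³⁻(aq)
If s mol/L of Ag₃AsO₄ dissolves, [Ag⁺] = 3s and [AsO₄³⁻] = s.
Ksp = [Ag⁺]^3[AsO₄³⁻] = (3s)^3 · s = 27s^4 = 2.01×10⁻²²
s = 1.65×10⁻⁶ mol/L
[Ag⁺] = 3s = 4.96×10⁻⁶ mol/L

4.96×10⁻⁶ M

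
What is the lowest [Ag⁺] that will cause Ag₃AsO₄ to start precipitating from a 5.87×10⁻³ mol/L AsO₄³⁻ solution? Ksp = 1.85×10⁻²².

Each salt precipitates once Q = Ksp for that salt.
Ag₃AsO₄(s) ⇌ 3 Ag⁺(aq) + AsO₄³⁻(aq)
Ksp = [Ag⁺]^3[AsO₄³⁻] = [Ag⁺]^3(5.87×10⁻³)
[Ag⁺]^3 = 1.85×10⁻²² / (5.87×10⁻³) = 3.15×10⁻²⁰
[Ag⁺] = 3.16×10⁻⁷ mol/L

3.16×10⁻⁷ M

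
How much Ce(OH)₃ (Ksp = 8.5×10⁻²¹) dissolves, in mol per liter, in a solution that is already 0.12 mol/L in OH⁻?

4.9×10⁻¹⁸ M

Ce(OH)₃(s) ⇌ Ce³⁺(aq) + 3 OH⁻(aq)
OH⁻ is already present at 0.12 mol/L. If s mol/L of Ce(OH)₃ dissolves, [Ce³⁺] = s while [OH⁻] ≈ 0.12 mol/L.
Ksp = [Ce³⁺][OH⁻]^3 = s(0.12)^3
s = 8.5×10⁻²¹ / (0.12)^3 = 4.9×10⁻¹⁸
s = 4.9×10⁻¹⁸ mol/L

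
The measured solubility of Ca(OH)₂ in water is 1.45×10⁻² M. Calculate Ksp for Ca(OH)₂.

Ksp = 1.22×10⁻⁵

Ca(OH)₂(s) ⇌ Ca²⁺(aq) + 2 OH⁻(aq)
With molar solubility s: [Ca²⁺] = s, [OH⁻] = 2s.
Ksp = [Ca²⁺][OH⁻]^2 = s · (2s)^2 = 4s^3
Ksp = 4 × (1.45×10⁻²)^3 = 1.22×10⁻⁵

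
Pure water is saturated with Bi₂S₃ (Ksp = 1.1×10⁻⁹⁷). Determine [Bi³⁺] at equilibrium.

Bi₂S₃(s) ⇌ 2 Bi³⁺(aq) + 3 S²⁻(aq)
Call the molar solubility s, so that [Bi³⁺] = 2s and [S²⁻] = 3s.
Ksp = [Bi³⁺]^2[S²⁻]^3 = (2s)^2 · (3s)^3 = 108s^5 = 1.1×10⁻⁹⁷
s = 1.6×10⁻²⁰ mol L⁻¹
[Bi³⁺] = 2s = 3.2×10⁻²⁰ mol L⁻¹

3.2×10⁻²⁰ M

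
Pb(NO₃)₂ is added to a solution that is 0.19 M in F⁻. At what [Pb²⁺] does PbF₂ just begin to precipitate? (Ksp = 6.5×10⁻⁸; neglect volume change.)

1.8×10⁻⁶ M

Precipitation of each salt begins when its ion product equals Ksp.
PbF₂(s) ⇌ Pb²⁺(aq) + 2 F⁻(aq)
Ksp = [Pb²⁺][F⁻]^2 = [Pb²⁺](0.19)^2
[Pb²⁺] = 6.5×10⁻⁸ / (0.19)^2 = 1.8×10⁻⁶
[Pb²⁺] = 1.8×10⁻⁶ M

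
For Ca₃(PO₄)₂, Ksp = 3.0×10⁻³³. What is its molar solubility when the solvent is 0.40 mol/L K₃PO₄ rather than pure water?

8.9×10⁻¹² M

Ca₃(PO₄)₂(s) ⇌ 3 Ca²⁺(aq) + 2 PO₄³⁻(aq)
With PO₄³⁻ already at 0.40 mol/L and s small, take [PO₄³⁻] ≈ 0.40 mol/L and [Ca²⁺] = 3s.
Ksp = [Ca²⁺]^3[PO₄³⁻]^2 = (3s)^3(0.40)^2
(3s)^3 = 3.0×10⁻³³ / (0.40)^2 = 1.9×10⁻³²
s = 8.9×10⁻¹² mol/L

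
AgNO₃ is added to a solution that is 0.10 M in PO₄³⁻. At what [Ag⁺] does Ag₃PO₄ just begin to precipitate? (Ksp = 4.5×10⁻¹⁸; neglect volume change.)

3.6×10⁻⁶ M

Precipitation of each salt begins when its ion product equals Ksp.
Ag₃PO₄(s) ⇌ 3 Ag⁺(aq) + PO₄³⁻(aq)
Ksp = [Ag⁺]^3[PO₄³⁻] = [Ag⁺]^3(0.10)
[Ag⁺]^3 = 4.5×10⁻¹⁸ / (0.10) = 4.5×10⁻¹⁷
[Ag⁺] = 3.6×10⁻⁶ M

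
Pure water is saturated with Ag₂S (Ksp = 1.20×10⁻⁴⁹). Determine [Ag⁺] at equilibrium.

6.21×10⁻¹⁷ M

Ag₂S(s) ⇌ 2 Ag⁺(aq) + S²⁻(aq)
With molar solubility s: [Ag⁺] = 2s, [S²⁻] = s.
Ksp = [Ag⁺]^2[S²⁻] = (2s)^2 · s = 4s^3 = 1.20×10⁻⁴⁹
s = 3.11×10⁻¹⁷ M
[Ag⁺] = 2s = 6.21×10⁻¹⁷ M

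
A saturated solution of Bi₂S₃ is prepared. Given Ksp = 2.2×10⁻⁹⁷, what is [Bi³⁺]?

Bi₂S₃(s) ⇌ 2 Bi³⁺(aq) + 3 S²⁻(aq)
For each mole of Bi₂S₃ that dissolves per liter, [Bi³⁺] = 2s and [S²⁻] = 3s; let s denote this solubility.
Ksp = [Bi³⁺]^2[S²⁻]^3 = (2s)^2 · (3s)^3 = 108s^5 = 2.2×10⁻⁹⁷
s = 1.8×10⁻²⁰ M
[Bi³⁺] = 2s = 3.7×10⁻²⁰ M

3.7×10⁻²⁰ M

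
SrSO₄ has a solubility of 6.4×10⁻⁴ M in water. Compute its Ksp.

Ksp = 4.1×10⁻⁷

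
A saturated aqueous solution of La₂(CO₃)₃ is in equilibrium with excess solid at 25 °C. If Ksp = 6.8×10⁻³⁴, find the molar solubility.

9.1×10⁻⁸ M

La₂(CO₃)₃(s) ⇌ 2 La³⁺(aq) + 3 CO₃²⁻(aq)
Call the molar solubility s, so that [La³⁺] = 2s and [CO₃²⁻] = 3s.
Ksp = [La³⁺]^2[CO₃²⁻]^3 = (2s)^2 · (3s)^3 = 108s^5
108s^5 = 6.8×10⁻³⁴  ⇒  s^5 = 6.3×10⁻³⁶
Taking the 5th root, s = 9.1×10⁻⁸ mol/L.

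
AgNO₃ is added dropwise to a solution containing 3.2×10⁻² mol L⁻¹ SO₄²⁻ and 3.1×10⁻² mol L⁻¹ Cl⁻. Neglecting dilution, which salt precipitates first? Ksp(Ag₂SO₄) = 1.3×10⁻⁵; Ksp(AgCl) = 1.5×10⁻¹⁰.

Precipitation begins when Q = Ksp.
For Ag₂SO₄: [Ag⁺] = (Ksp/[SO₄²⁻])^(1/2) = 2.0×10⁻² mol L⁻¹
For AgCl: [Ag⁺] = (Ksp/[Cl⁻]) = 4.8×10⁻⁹ mol L⁻¹
Since AgCl needs less Ag⁺ to reach saturation, it precipitates first.

AgCl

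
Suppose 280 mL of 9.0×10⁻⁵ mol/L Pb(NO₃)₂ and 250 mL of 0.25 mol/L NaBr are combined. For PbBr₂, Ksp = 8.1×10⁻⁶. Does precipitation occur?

No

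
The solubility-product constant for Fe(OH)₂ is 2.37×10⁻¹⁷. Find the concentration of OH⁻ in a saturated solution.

Fe(OH)₂(s) ⇌ Fe²⁺(aq) + 2 OH⁻(aq)
With molar solubility s: [Fe²⁺] = s, [OH⁻] = 2s.
Ksp = [Fe²⁺][OH⁻]^2 = s · (2s)^2 = 4s^3 = 2.37×10⁻¹⁷
s = 1.81×10⁻⁶ M
[OH⁻] = 2s = 3.62×10⁻⁶ M

3.62×10⁻⁶ M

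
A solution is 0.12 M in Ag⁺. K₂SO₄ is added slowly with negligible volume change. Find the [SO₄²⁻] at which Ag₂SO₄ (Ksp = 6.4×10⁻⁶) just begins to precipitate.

Precipitation of each salt begins when its ion product equals Ksp.
Ag₂SO₄(s) ⇌ 2 Ag⁺(aq) + SO₄²⁻(aq)
Ksp = [Ag⁺]^2[SO₄²⁻] = [SO₄²⁻](0.12)^2
[SO₄²⁻] = 6.4×10⁻⁶ / (0.12)^2 = 4.4×10⁻⁴
[SO₄²⁻] = 4.4×10⁻⁴ M

4.4×10⁻⁴ M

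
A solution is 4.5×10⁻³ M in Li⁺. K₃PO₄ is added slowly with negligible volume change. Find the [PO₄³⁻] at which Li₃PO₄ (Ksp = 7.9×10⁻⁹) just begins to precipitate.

8.7×10⁻² M

The threshold for precipitation is Q = Ksp.
Li₃PO₄(s) ⇌ 3 Li⁺(aq) + PO₄³⁻(aq)
Ksp = [Li⁺]^3[PO₄³⁻] = [PO₄³⁻](4.5×10⁻³)^3
[PO₄³⁻] = 7.9×10⁻⁹ / (4.5×10⁻³)^3 = 8.7×10⁻²
[PO₄³⁻] = 8.7×10⁻² M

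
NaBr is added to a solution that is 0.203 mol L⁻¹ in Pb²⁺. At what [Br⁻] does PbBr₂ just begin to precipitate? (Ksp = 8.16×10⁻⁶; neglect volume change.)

Precipitation begins when Q = Ksp.
PbBr₂(s) ⇌ Pb²⁺(aq) + 2 Br⁻(aq)
Ksp = [Pb²⁺][Br⁻]^2 = [Br⁻]^2(0.203)
[Br⁻]^2 = 8.16×10⁻⁶ / (0.203) = 4.02×10⁻⁵
[Br⁻] = 6.34×10⁻³ mol L⁻¹

6.34×10⁻³ M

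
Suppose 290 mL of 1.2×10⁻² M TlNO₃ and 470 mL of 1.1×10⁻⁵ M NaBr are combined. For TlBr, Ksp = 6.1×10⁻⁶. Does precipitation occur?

No

The combined volume is 760 mL.
[Tl⁺] = (1.2×10⁻²)(290)/760 = 4.6×10⁻³ M
[Br⁻] = (1.1×10⁻⁵)(470)/760 = 6.8×10⁻⁶ M
Q = [Tl⁺][Br⁻] = 3.1×10⁻⁸
Since Q (3.1×10⁻⁸) is less than Ksp (6.1×10⁻⁶), no TlBr precipitates.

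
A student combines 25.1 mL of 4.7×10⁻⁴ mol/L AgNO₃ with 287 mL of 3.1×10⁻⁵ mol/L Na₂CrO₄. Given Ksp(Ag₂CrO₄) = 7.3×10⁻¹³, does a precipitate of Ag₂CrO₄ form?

Total volume after mixing = 25.1 + 287 = 312.1 mL.
[Ag⁺] = (4.7×10⁻⁴)(25.1)/312.1 = 3.8×10⁻⁵ mol/L
[CrO₄²⁻] = (3.1×10⁻⁵)(287)/312.1 = 2.9×10⁻⁵ mol/L
Q = [Ag⁺]^2[CrO₄²⁻] = 4.1×10⁻¹⁴
Since Q (4.1×10⁻¹⁴) is less than Ksp (7.3×10⁻¹³), no Ag₂CrO₄ precipitates.

No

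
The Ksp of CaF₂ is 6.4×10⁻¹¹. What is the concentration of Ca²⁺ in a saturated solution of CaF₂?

CaF₂(s) ⇌ Ca²⁺(aq) + 2 F⁻(aq)
Let s be the molar solubility. Then [Ca²⁺] = s and [F⁻] = 2s.
Ksp = [Ca²⁺][F⁻]^2 = s · (2s)^2 = 4s^3 = 6.4×10⁻¹¹
s = 2.5×10⁻⁴ M
[Ca²⁺] = s = 2.5×10⁻⁴ M

2.5×10⁻⁴ M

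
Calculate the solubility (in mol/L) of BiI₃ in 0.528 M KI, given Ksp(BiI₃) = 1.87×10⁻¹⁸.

1.27×10⁻¹⁷ M

BiI₃(s) ⇌ Bi³⁺(aq) + 3 I⁻(aq)
With I⁻ already at 0.528 M and s small, take [I⁻] ≈ 0.528 M and [Bi³⁺] = s.
Ksp = [Bi³⁺][I⁻]^3 = s(0.528)^3
s = 1.87×10⁻¹⁸ / (0.528)^3 = 1.27×10⁻¹⁷
s = 1.27×10⁻¹⁷ M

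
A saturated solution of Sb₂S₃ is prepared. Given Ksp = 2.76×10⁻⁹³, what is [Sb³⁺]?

Sb₂S₃(s) ⇌ 2 Sb³⁺(aq) + 3 S²⁻(aq)
Let s be the molar solubility. Then [Sb³⁺] = 2s and [S²⁻] = 3s.
Ksp = [Sb³⁺]^2[S²⁻]^3 = (2s)^2 · (3s)^3 = 108s^5 = 2.76×10⁻⁹³
s = 1.21×10⁻¹⁹ mol/L
[Sb³⁺] = 2s = 2.41×10⁻¹⁹ mol/L

2.41×10⁻¹⁹ M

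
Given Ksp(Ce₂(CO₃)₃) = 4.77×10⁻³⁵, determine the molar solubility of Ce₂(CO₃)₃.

Ce₂(CO₃)₃(s) ⇌ 2 Ce³⁺(aq) + 3 CO₃²⁻(aq)
If s mol/L of Ce₂(CO₃)₃ dissolves, [Ce³⁺] = 2s and [CO₃²⁻] = 3s.
Ksp = [Ce³⁺]^2[CO₃²⁻]^3 = (2s)^2 · (3s)^3 = 108s^5
108s^5 = 4.77×10⁻³⁵  ⇒  s^5 = 4.42×10⁻³⁷
s = 5.36×10⁻⁸ mol L⁻¹

5.36×10⁻⁸ M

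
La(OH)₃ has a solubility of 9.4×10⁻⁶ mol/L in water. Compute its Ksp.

Ksp = 2.1×10⁻¹⁹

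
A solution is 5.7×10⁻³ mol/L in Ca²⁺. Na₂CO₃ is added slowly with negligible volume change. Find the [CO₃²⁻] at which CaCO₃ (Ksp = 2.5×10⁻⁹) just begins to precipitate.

4.4×10⁻⁷ M

Precipitation of each salt begins when its ion product equals Ksp.
CaCO₃(s) ⇌ Ca²⁺(aq) + CO₃²⁻(aq)
Ksp = [Ca²⁺][CO₃²⁻] = [CO₃²⁻](5.7×10⁻³)
[CO₃²⁻] = 2.5×10⁻⁹ / (5.7×10⁻³) = 4.4×10⁻⁷
[CO₃²⁻] = 4.4×10⁻⁷ mol/L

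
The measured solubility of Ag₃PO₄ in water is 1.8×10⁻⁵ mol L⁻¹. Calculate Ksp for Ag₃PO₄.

Ag₃PO₄(s) ⇌ 3 Ag⁺(aq) + PO₄³⁻(aq)
With molar solubility s: [Ag⁺] = 3s, [PO₄³⁻] = s.
Ksp = [Ag⁺]^3[PO₄³⁻] = (3s)^3 · s = 27s^4
Ksp = 27 × (1.8×10⁻⁵)^4 = 2.8×10⁻¹⁸

Ksp = 2.8×10⁻¹⁸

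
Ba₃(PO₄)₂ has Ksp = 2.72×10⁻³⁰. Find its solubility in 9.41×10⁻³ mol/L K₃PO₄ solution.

Ba₃(PO₄)₂(s) ⇌ 3 Ba²⁺(aq) + 2 PO₄³⁻(aq)
Let s be the solubility of Ba₃(PO₄)₂ here. The common ion gives [PO₄³⁻] ≈ 9.41×10⁻³ mol/L, and [Ba²⁺] = 3s.
Ksp = [Ba²⁺]^3[PO₄³⁻]^2 = (3s)^3(9.41×10⁻³)^2
(3s)^3 = 2.72×10⁻³⁰ / (9.41×10⁻³)^2 = 3.07×10⁻²⁶
s = 1.04×10⁻⁹ mol/L

1.04×10⁻⁹ M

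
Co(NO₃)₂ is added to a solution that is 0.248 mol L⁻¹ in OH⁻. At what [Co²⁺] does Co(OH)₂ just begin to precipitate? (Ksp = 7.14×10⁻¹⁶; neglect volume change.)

1.16×10⁻¹⁴ M

Precipitation begins when Q = Ksp.
Co(OH)₂(s) ⇌ Co²⁺(aq) + 2 OH⁻(aq)
Ksp = [Co²⁺][OH⁻]^2 = [Co²⁺](0.248)^2
[Co²⁺] = 7.14×10⁻¹⁶ / (0.248)^2 = 1.16×10⁻¹⁴
[Co²⁺] = 1.16×10⁻¹⁴ mol L⁻¹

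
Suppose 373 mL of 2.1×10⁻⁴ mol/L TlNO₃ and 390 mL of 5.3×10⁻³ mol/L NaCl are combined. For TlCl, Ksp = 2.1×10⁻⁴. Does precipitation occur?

No

The combined volume is 763 mL.
[Tl⁺] = (2.1×10⁻⁴)(373)/763 = 1.0×10⁻⁴ mol/L
[Cl⁻] = (5.3×10⁻³)(390)/763 = 2.7×10⁻³ mol/L
Q = [Tl⁺][Cl⁻] = 2.8×10⁻⁷
Q = 2.8×10⁻⁷ < Ksp = 2.1×10⁻⁴, so the solution is unsaturated and no precipitate forms.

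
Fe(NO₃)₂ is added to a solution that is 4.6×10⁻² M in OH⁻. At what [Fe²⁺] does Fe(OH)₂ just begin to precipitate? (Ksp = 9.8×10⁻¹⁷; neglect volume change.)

A salt starts to precipitate once the ion product Q reaches its Ksp.
Fe(OH)₂(s) ⇌ Fe²⁺(aq) + 2 OH⁻(aq)
Ksp = [Fe²⁺][OH⁻]^2 = [Fe²⁺](4.6×10⁻²)^2
[Fe²⁺] = 9.8×10⁻¹⁷ / (4.6×10⁻²)^2 = 4.6×10⁻¹⁴
[Fe²⁺] = 4.6×10⁻¹⁴ M

4.6×10⁻¹⁴ M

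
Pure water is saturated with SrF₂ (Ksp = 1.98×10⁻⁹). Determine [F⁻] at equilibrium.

SrF₂(s) ⇌ Sr²⁺(aq) + 2 F⁻(aq)
Let s be the molar solubility. Then [Sr²⁺] = s and [F⁻] = 2s.
Ksp = [Sr²⁺][F⁻]^2 = s · (2s)^2 = 4s^3 = 1.98×10⁻⁹
s = 7.91×10⁻⁴ mol L⁻¹
[F⁻] = 2s = 1.58×10⁻³ mol L⁻¹

1.58×10⁻³ M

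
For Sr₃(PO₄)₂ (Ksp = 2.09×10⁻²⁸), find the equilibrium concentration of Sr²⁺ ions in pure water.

Sr₃(PO₄)₂(s) ⇌ 3 Sr²⁺(aq) + 2 PO₄³⁻(aq)
With molar solubility s: [Sr²⁺] = 3s, [PO₄³⁻] = 2s.
Ksp = [Sr²⁺]^3[PO₄³⁻]^2 = (3s)^3 · (2s)^2 = 108s^5 = 2.09×10⁻²⁸
s = 1.14×10⁻⁶ mol/L
[Sr²⁺] = 3s = 3.42×10⁻⁶ mol/L

3.42×10⁻⁶ M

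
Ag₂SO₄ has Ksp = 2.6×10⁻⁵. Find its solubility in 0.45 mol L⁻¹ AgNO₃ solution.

1.3×10⁻⁴ M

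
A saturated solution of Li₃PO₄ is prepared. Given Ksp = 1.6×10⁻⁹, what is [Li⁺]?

8.3×10⁻³ M

Li₃PO₄(s) ⇌ 3 Li⁺(aq) + PO₄³⁻(aq)
If s mol/L of Li₃PO₄ dissolves, [Li⁺] = 3s and [PO₄³⁻] = s.
Ksp = [Li⁺]^3[PO₄³⁻] = (3s)^3 · s = 27s^4 = 1.6×10⁻⁹
s = 2.8×10⁻³ M
[Li⁺] = 3s = 8.3×10⁻³ M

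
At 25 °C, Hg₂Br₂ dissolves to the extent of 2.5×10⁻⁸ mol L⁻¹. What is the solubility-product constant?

Ksp = 6.3×10⁻²³

Hg₂Br₂(s) ⇌ Hg₂²⁺(aq) + 2 Br⁻(aq)
With molar solubility s: [Hg₂²⁺] = s, [Br⁻] = 2s.
Ksp = [Hg₂²⁺][Br⁻]^2 = s · (2s)^2 = 4s^3
Ksp = 4 × (2.5×10⁻⁸)^3 = 6.3×10⁻²³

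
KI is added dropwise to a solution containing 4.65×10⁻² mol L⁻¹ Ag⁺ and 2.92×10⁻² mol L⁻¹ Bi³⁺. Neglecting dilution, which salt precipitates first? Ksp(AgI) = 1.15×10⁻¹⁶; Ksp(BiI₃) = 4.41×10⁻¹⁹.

The threshold for precipitation is Q = Ksp.
For AgI: [I⁻] = (Ksp/[Ag⁺]) = 2.47×10⁻¹⁵ mol L⁻¹
For BiI₃: [I⁻] = (Ksp/[Bi³⁺])^(1/3) = 2.47×10⁻⁶ mol L⁻¹
The smaller threshold [I⁻] is reached first, so AgI precipitates first.

AgI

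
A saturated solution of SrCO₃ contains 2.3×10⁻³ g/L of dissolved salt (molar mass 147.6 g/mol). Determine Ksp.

s = (2.3×10⁻³ g L⁻¹)/(147.6 g mol⁻¹) = 1.558×10⁻⁵ M
SrCO₃(s) ⇌ Sr²⁺(aq) + CO₃²⁻(aq)
If s mol/L of SrCO₃ dissolves, [Sr²⁺] = s and [CO₃²⁻] = s.
Ksp = [Sr²⁺][CO₃²⁻] = s · s = s^2
Ksp = (1.558×10⁻⁵)^2 = 2.4×10⁻¹⁰

Ksp = 2.4×10⁻¹⁰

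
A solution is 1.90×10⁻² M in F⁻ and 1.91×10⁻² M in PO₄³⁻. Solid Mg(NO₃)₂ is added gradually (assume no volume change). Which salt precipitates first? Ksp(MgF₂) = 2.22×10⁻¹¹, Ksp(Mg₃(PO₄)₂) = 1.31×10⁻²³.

The threshold for precipitation is Q = Ksp.
For MgF₂: [Mg²⁺] = (Ksp/[F⁻]^2) = 6.15×10⁻⁸ M
For Mg₃(PO₄)₂: [Mg²⁺] = (Ksp/[PO₄³⁻]^2)^(1/3) = 3.30×10⁻⁷ M
The smaller threshold [Mg²⁺] is reached first, so MgF₂ precipitates first.

MgF₂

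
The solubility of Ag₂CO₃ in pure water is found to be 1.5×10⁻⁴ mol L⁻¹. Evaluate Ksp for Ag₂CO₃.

Ksp = 1.4×10⁻¹¹

Ag₂CO₃(s) ⇌ 2 Ag⁺(aq) + CO₃²⁻(aq)
Let s be the molar solubility. Then [Ag⁺] = 2s and [CO₃²⁻] = s.
Ksp = [Ag⁺]^2[CO₃²⁻] = (2s)^2 · s = 4s^3
Ksp = 4 × (1.5×10⁻⁴)^3 = 1.4×10⁻¹¹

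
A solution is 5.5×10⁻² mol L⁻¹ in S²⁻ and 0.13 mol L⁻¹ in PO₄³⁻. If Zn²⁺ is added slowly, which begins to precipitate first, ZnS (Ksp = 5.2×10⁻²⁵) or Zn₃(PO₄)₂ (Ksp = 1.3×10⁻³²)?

ZnS

Precipitation of each salt begins when its ion product equals Ksp.
For ZnS: [Zn²⁺] = (Ksp/[S²⁻]) = 9.5×10⁻²⁴ mol L⁻¹
For Zn₃(PO₄)₂: [Zn²⁺] = (Ksp/[PO₄³⁻]^2)^(1/3) = 9.2×10⁻¹¹ mol L⁻¹
ZnS requires the lower [Zn²⁺], so it precipitates first.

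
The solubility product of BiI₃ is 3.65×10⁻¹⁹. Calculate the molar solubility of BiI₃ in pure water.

BiI₃(s) ⇌ Bi³⁺(aq) + 3 I⁻(aq)
With molar solubility s: [Bi³⁺] = s, [I⁻] = 3s.
Ksp = [Bi³⁺][I⁻]^3 = s · (3s)^3 = 27s^4
27s^4 = 3.65×10⁻¹⁹  ⇒  s^4 = 1.35×10⁻²⁰
Taking the 4th root, s = 1.08×10⁻⁵ M.

1.08×10⁻⁵ M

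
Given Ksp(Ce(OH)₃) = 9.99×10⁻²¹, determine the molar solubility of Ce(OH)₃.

4.39×10⁻⁶ M

Ce(OH)₃(s) ⇌ Ce³⁺(aq) + 3 OH⁻(aq)
With molar solubility s: [Ce³⁺] = s, [OH⁻] = 3s.
Ksp = [Ce³⁺][OH⁻]^3 = s · (3s)^3 = 27s^4
27s^4 = 9.99×10⁻²¹  ⇒  s^4 = 3.70×10⁻²²
s = 4.39×10⁻⁶ mol/L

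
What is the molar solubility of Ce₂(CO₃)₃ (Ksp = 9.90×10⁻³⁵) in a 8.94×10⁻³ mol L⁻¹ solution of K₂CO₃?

Ce₂(CO₃)₃(s) ⇌ 2 Ce³⁺(aq) + 3 CO₃²⁻(aq)
Let s be the solubility of Ce₂(CO₃)₃ here. The common ion gives [CO₃²⁻] ≈ 8.94×10⁻³ mol L⁻¹, and [Ce³⁺] = 2s.
Ksp = [Ce³⁺]^2[CO₃²⁻]^3 = (2s)^2(8.94×10⁻³)^3
(2s)^2 = 9.90×10⁻³⁵ / (8.94×10⁻³)^3 = 1.39×10⁻²⁸
s = 5.89×10⁻¹⁵ mol L⁻¹

5.89×10⁻¹⁵ M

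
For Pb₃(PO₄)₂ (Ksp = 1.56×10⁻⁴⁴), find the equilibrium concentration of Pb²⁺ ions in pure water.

Pb₃(PO₄)₂(s) ⇌ 3 Pb²⁺(aq) + 2 PO₄³⁻(aq)
With molar solubility s: [Pb²⁺] = 3s, [PO₄³⁻] = 2s.
Ksp = [Pb²⁺]^3[PO₄³⁻]^2 = (3s)^3 · (2s)^2 = 108s^5 = 1.56×10⁻⁴⁴
s = 6.79×10⁻¹⁰ mol/L
[Pb²⁺] = 3s = 2.04×10⁻⁹ mol/L

2.04×10⁻⁹ M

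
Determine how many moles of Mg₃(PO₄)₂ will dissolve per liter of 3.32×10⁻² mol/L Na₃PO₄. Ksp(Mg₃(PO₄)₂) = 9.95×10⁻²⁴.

6.94×10⁻⁸ M

Mg₃(PO₄)₂(s) ⇌ 3 Mg²⁺(aq) + 2 PO₄³⁻(aq)
PO₄³⁻ is already present at 3.32×10⁻² mol/L. If s mol/L of Mg₃(PO₄)₂ dissolves, [Mg²⁺] = 3s while [PO₄³⁻] ≈ 3.32×10⁻² mol/L.
Ksp = [Mg²⁺]^3[PO₄³⁻]^2 = (3s)^3(3.32×10⁻²)^2
(3s)^3 = 9.95×10⁻²⁴ / (3.32×10⁻²)^2 = 9.03×10⁻²¹
s = 6.94×10⁻⁸ mol/L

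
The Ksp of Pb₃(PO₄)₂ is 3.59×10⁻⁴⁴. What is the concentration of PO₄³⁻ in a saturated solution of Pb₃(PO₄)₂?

1.60×10⁻⁹ M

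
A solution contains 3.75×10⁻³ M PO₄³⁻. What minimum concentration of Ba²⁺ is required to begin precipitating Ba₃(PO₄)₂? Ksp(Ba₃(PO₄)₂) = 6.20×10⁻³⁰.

7.61×10⁻⁹ M

The threshold for precipitation is Q = Ksp.
Ba₃(PO₄)₂(s) ⇌ 3 Ba²⁺(aq) + 2 PO₄³⁻(aq)
Ksp = [Ba²⁺]^3[PO₄³⁻]^2 = [Ba²⁺]^3(3.75×10⁻³)^2
[Ba²⁺]^3 = 6.20×10⁻³⁰ / (3.75×10⁻³)^2 = 4.41×10⁻²⁵
[Ba²⁺] = 7.61×10⁻⁹ M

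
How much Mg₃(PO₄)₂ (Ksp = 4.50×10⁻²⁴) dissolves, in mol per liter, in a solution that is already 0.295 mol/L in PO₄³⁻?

Mg₃(PO₄)₂(s) ⇌ 3 Mg²⁺(aq) + 2 PO₄³⁻(aq)
Let s be the solubility of Mg₃(PO₄)₂ here. The common ion gives [PO₄³⁻] ≈ 0.295 mol/L, and [Mg²⁺] = 3s.
Ksp = [Mg²⁺]^3[PO₄³⁻]^2 = (3s)^3(0.295)^2
(3s)^3 = 4.50×10⁻²⁴ / (0.295)^2 = 5.17×10⁻²³
s = 1.24×10⁻⁸ mol/L

1.24×10⁻⁸ M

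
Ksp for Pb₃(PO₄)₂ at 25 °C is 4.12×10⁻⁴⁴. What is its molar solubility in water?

8.25×10⁻¹⁰ M

Pb₃(PO₄)₂(s) ⇌ 3 Pb²⁺(aq) + 2 PO₄³⁻(aq)
If s mol/L of Pb₃(PO₄)₂ dissolves, [Pb²⁺] = 3s and [PO₄³⁻] = 2s.
Ksp = [Pb²⁺]^3[PO₄³⁻]^2 = (3s)^3 · (2s)^2 = 108s^5
108s^5 = 4.12×10⁻⁴⁴  ⇒  s^5 = 3.81×10⁻⁴⁶
s = 8.25×10⁻¹⁰ mol L⁻¹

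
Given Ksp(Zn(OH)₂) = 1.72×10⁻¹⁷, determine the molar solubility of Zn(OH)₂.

1.63×10⁻⁶ M

Zn(OH)₂(s) ⇌ Zn²⁺(aq) + 2 OH⁻(aq)
For each mole of Zn(OH)₂ that dissolves per liter, [Zn²⁺] = s and [OH⁻] = 2s; let s denote this solubility.
Ksp = [Zn²⁺][OH⁻]^2 = s · (2s)^2 = 4s^3
4s^3 = 1.72×10⁻¹⁷  ⇒  s^3 = 4.30×10⁻¹⁸
Taking the 3rd root, s = 1.63×10⁻⁶ M.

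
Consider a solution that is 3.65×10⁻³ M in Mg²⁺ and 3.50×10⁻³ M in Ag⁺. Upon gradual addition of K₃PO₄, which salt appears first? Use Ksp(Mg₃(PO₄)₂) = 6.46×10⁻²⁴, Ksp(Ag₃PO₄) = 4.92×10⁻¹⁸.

Ag₃PO₄

Precipitation of each salt begins when its ion product equals Ksp.
For Mg₃(PO₄)₂: [PO₄³⁻] = (Ksp/[Mg²⁺]^3)^(1/2) = 1.15×10⁻⁸ M
For Ag₃PO₄: [PO₄³⁻] = (Ksp/[Ag⁺]^3) = 1.15×10⁻¹⁰ M
Since Ag₃PO₄ needs less PO₄³⁻ to reach saturation, it precipitates first.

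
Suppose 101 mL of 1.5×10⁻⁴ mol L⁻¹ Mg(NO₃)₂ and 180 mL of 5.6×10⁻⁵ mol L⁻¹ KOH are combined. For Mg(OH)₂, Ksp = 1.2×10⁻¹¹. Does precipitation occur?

The combined volume is 281 mL.
[Mg²⁺] = (1.5×10⁻⁴)(101)/281 = 5.4×10⁻⁵ mol L⁻¹
[OH⁻] = (5.6×10⁻⁵)(180)/281 = 3.6×10⁻⁵ mol L⁻¹
Q = [Mg²⁺][OH⁻]^2 = 6.9×10⁻¹⁴
Q = 6.9×10⁻¹⁴ < Ksp = 1.2×10⁻¹¹, so the solution is unsaturated and no precipitate forms.

No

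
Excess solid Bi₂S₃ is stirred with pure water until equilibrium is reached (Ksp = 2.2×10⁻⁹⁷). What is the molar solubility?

1.8×10⁻²⁰ M

Bi₂S₃(s) ⇌ 2 Bi³⁺(aq) + 3 S²⁻(aq)
With molar solubility s: [Bi³⁺] = 2s, [S²⁻] = 3s.
Ksp = [Bi³⁺]^2[S²⁻]^3 = (2s)^2 · (3s)^3 = 108s^5
108s^5 = 2.2×10⁻⁹⁷  ⇒  s^5 = 2.0×10⁻⁹⁹
s = (2.0×10⁻⁹⁹)^(1/5) = 1.8×10⁻²⁰ mol/L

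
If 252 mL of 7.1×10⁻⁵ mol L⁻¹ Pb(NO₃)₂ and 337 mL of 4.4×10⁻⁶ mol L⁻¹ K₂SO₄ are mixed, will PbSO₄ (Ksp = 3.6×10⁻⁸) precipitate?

No

After mixing, V = 252 mL + 337 mL = 589 mL.
[Pb²⁺] = (7.1×10⁻⁵)(252)/589 = 3.0×10⁻⁵ mol L⁻¹
[SO₄²⁻] = (4.4×10⁻⁶)(337)/589 = 2.5×10⁻⁶ mol L⁻¹
Q = [Pb²⁺][SO₄²⁻] = 7.6×10⁻¹¹
Since Q (7.6×10⁻¹¹) is less than Ksp (3.6×10⁻⁸), no PbSO₄ precipitates.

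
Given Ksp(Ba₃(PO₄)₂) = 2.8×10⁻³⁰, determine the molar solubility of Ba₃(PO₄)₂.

4.8×10⁻⁷ M

Ba₃(PO₄)₂(s) ⇌ 3 Ba²⁺(aq) + 2 PO₄³⁻(aq)
With molar solubility s: [Ba²⁺] = 3s, [PO₄³⁻] = 2s.
Ksp = [Ba²⁺]^3[PO₄³⁻]^2 = (3s)^3 · (2s)^2 = 108s^5
108s^5 = 2.8×10⁻³⁰  ⇒  s^5 = 2.6×10⁻³²
s = (2.6×10⁻³²)^(1/5) = 4.8×10⁻⁷ mol L⁻¹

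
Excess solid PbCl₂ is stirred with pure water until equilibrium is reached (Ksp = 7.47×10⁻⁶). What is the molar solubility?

1.23×10⁻² M

PbCl₂(s) ⇌ Pb²⁺(aq) + 2 Cl⁻(aq)
With molar solubility s: [Pb²⁺] = s, [Cl⁻] = 2s.
Ksp = [Pb²⁺][Cl⁻]^2 = s · (2s)^2 = 4s^3
4s^3 = 7.47×10⁻⁶  ⇒  s^3 = 1.87×10⁻⁶
Taking the 3rd root, s = 1.23×10⁻² M.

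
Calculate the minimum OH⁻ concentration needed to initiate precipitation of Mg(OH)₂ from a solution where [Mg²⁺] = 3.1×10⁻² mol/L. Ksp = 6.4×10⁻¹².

The threshold for precipitation is Q = Ksp.
Mg(OH)₂(s) ⇌ Mg²⁺(aq) + 2 OH⁻(aq)
Ksp = [Mg²⁺][OH⁻]^2 = [OH⁻]^2(3.1×10⁻²)
[OH⁻]^2 = 6.4×10⁻¹² / (3.1×10⁻²) = 2.1×10⁻¹⁰
[OH⁻] = 1.4×10⁻⁵ mol/L

1.4×10⁻⁵ M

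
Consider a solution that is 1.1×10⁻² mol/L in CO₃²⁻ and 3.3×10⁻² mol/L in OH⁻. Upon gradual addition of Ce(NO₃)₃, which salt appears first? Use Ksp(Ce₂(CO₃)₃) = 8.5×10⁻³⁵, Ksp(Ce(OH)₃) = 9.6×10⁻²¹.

Ce(OH)₃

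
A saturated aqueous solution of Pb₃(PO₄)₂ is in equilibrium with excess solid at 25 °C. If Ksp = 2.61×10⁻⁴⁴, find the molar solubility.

Pb₃(PO₄)₂(s) ⇌ 3 Pb²⁺(aq) + 2 PO₄³⁻(aq)
Call the molar solubility s, so that [Pb²⁺] = 3s and [PO₄³⁻] = 2s.
Ksp = [Pb²⁺]^3[PO₄³⁻]^2 = (3s)^3 · (2s)^2 = 108s^5
108s^5 = 2.61×10⁻⁴⁴  ⇒  s^5 = 2.42×10⁻⁴⁶
Taking the 5th root, s = 7.53×10⁻¹⁰ mol/L.

7.53×10⁻¹⁰ M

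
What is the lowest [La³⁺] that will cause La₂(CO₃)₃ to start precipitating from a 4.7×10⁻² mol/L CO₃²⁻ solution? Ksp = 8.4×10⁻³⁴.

2.8×10⁻¹⁵ M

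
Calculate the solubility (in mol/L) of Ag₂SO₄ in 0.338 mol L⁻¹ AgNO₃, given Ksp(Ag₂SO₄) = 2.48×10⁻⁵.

Ag₂SO₄(s) ⇌ 2 Ag⁺(aq) + SO₄²⁻(aq)
Let s be the solubility of Ag₂SO₄ here. The common ion gives [Ag⁺] ≈ 0.338 mol L⁻¹, and [SO₄²⁻] = s.
Ksp = [Ag⁺]^2[SO₄²⁻] = (0.338)^2s
s = 2.48×10⁻⁵ / (0.338)^2 = 2.17×10⁻⁴
s = 2.17×10⁻⁴ mol L⁻¹

2.17×10⁻⁴ M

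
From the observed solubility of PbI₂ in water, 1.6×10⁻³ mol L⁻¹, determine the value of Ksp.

Ksp = 1.6×10⁻⁸

PbI₂(s) ⇌ Pb²⁺(aq) + 2 I⁻(aq)
With molar solubility s: [Pb²⁺] = s, [I⁻] = 2s.
Ksp = [Pb²⁺][I⁻]^2 = s · (2s)^2 = 4s^3
Ksp = 4 × (1.6×10⁻³)^3 = 1.6×10⁻⁸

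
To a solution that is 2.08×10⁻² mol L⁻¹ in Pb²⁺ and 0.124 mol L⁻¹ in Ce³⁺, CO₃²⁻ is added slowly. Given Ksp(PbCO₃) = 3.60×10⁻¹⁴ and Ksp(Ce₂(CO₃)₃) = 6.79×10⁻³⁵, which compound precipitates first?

PbCO₃

Precipitation begins when Q = Ksp.
For PbCO₃: [CO₃²⁻] = (Ksp/[Pb²⁺]) = 1.73×10⁻¹² mol L⁻¹
For Ce₂(CO₃)₃: [CO₃²⁻] = (Ksp/[Ce³⁺]^2)^(1/3) = 1.64×10⁻¹¹ mol L⁻¹
Since PbCO₃ needs less CO₃²⁻ to reach saturation, it precipitates first.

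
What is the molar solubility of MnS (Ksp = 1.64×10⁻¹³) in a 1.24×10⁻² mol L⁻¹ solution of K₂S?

1.32×10⁻¹¹ M

MnS(s) ⇌ Mn²⁺(aq) + S²⁻(aq)
The solution already contains S²⁻ at 1.24×10⁻² mol L⁻¹. Let s be the molar solubility of MnS.
[S²⁻] ≈ 1.24×10⁻² mol L⁻¹ (common ion dominates); [Mn²⁺] = s.
Ksp = [Mn²⁺][S²⁻] = s(1.24×10⁻²)
s = 1.64×10⁻¹³ / (1.24×10⁻²) = 1.32×10⁻¹¹
s = 1.32×10⁻¹¹ mol L⁻¹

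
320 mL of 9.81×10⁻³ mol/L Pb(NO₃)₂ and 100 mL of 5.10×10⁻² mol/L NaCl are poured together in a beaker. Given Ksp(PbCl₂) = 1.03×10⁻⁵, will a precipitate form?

No

Total volume after mixing = 320 + 100 = 420 mL.
[Pb²⁺] = (9.81×10⁻³)(320)/420 = 7.47×10⁻³ mol/L
[Cl⁻] = (5.10×10⁻²)(100)/420 = 1.21×10⁻² mol/L
Q = [Pb²⁺][Cl⁻]^2 = 1.10×10⁻⁶
Since Q (1.10×10⁻⁶) is less than Ksp (1.03×10⁻⁵), no PbCl₂ precipitates.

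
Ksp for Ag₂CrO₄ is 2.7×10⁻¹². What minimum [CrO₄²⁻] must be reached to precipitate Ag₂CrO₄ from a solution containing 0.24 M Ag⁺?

Precipitation of each salt begins when its ion product equals Ksp.
Ag₂CrO₄(s) ⇌ 2 Ag⁺(aq) + CrO₄²⁻(aq)
Ksp = [Ag⁺]^2[CrO₄²⁻] = [CrO₄²⁻](0.24)^2
[CrO₄²⁻] = 2.7×10⁻¹² / (0.24)^2 = 4.7×10⁻¹¹
[CrO₄²⁻] = 4.7×10⁻¹¹ M

4.7×10⁻¹¹ M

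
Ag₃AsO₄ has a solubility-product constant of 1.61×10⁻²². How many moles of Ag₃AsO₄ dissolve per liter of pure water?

Ag₃AsO₄(s) ⇌ 3 Ag⁺(aq) + AsO₄³⁻(aq)
For each mole of Ag₃AsO₄ that dissolves per liter, [Ag⁺] = 3s and [AsO₄³⁻] = s; let s denote this solubility.
Ksp = [Ag⁺]^3[AsO₄³⁻] = (3s)^3 · s = 27s^4
27s^4 = 1.61×10⁻²²  ⇒  s^4 = 5.96×10⁻²⁴
Taking the 4th root, s = 1.56×10⁻⁶ M.

1.56×10⁻⁶ M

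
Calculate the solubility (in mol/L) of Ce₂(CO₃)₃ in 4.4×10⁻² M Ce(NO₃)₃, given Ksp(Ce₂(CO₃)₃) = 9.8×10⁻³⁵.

1.2×10⁻¹¹ M

Ce₂(CO₃)₃(s) ⇌ 2 Ce³⁺(aq) + 3 CO₃²⁻(aq)
With Ce³⁺ already at 4.4×10⁻² M and s small, take [Ce³⁺] ≈ 4.4×10⁻² M and [CO₃²⁻] = 3s.
Ksp = [Ce³⁺]^2[CO₃²⁻]^3 = (4.4×10⁻²)^2(3s)^3
(3s)^3 = 9.8×10⁻³⁵ / (4.4×10⁻²)^2 = 5.1×10⁻³²
s = 1.2×10⁻¹¹ M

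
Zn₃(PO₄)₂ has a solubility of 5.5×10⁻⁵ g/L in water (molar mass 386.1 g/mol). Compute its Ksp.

Convert to molarity: s = 5.5×10⁻⁵ / 386.1 = 1.425×10⁻⁷ mol/L
Zn₃(PO₄)₂(s) ⇌ 3 Zn²⁺(aq) + 2 PO₄³⁻(aq)
Call the molar solubility s, so that [Zn²⁺] = 3s and [PO₄³⁻] = 2s.
Ksp = [Zn²⁺]^3[PO₄³⁻]^2 = (3s)^3 · (2s)^2 = 108s^5
Ksp = 108 × (1.425×10⁻⁷)^5 = 6.3×10⁻³³

Ksp = 6.3×10⁻³³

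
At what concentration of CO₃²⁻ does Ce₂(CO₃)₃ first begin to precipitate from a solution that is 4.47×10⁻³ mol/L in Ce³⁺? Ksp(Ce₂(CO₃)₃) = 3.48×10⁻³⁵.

1.20×10⁻¹⁰ M

The threshold for precipitation is Q = Ksp.
Ce₂(CO₃)₃(s) ⇌ 2 Ce³⁺(aq) + 3 CO₃²⁻(aq)
Ksp = [Ce³⁺]^2[CO₃²⁻]^3 = [CO₃²⁻]^3(4.47×10⁻³)^2
[CO₃²⁻]^3 = 3.48×10⁻³⁵ / (4.47×10⁻³)^2 = 1.74×10⁻³⁰
[CO₃²⁻] = 1.20×10⁻¹⁰ mol/L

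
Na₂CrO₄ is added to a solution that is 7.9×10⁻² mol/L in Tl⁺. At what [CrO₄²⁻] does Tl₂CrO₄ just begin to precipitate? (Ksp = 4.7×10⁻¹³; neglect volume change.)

7.5×10⁻¹¹ M

Precipitation begins when Q = Ksp.
Tl₂CrO₄(s) ⇌ 2 Tl⁺(aq) + CrO₄²⁻(aq)
Ksp = [Tl⁺]^2[CrO₄²⁻] = [CrO₄²⁻](7.9×10⁻²)^2
[CrO₄²⁻] = 4.7×10⁻¹³ / (7.9×10⁻²)^2 = 7.5×10⁻¹¹
[CrO₄²⁻] = 7.5×10⁻¹¹ mol/L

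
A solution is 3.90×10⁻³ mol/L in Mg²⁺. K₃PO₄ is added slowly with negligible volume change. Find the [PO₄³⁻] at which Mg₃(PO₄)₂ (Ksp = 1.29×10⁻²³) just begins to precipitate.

The threshold for precipitation is Q = Ksp.
Mg₃(PO₄)₂(s) ⇌ 3 Mg²⁺(aq) + 2 PO₄³⁻(aq)
Ksp = [Mg²⁺]^3[PO₄³⁻]^2 = [PO₄³⁻]^2(3.90×10⁻³)^3
[PO₄³⁻]^2 = 1.29×10⁻²³ / (3.90×10⁻³)^3 = 2.17×10⁻¹⁶
[PO₄³⁻] = 1.47×10⁻⁸ mol/L

1.47×10⁻⁸ M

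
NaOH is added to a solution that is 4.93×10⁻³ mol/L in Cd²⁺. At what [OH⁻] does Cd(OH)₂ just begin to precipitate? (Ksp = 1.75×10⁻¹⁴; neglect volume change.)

1.88×10⁻⁶ M

Precipitation begins when Q = Ksp.
Cd(OH)₂(s) ⇌ Cd²⁺(aq) + 2 OH⁻(aq)
Ksp = [Cd²⁺][OH⁻]^2 = [OH⁻]^2(4.93×10⁻³)
[OH⁻]^2 = 1.75×10⁻¹⁴ / (4.93×10⁻³) = 3.55×10⁻¹²
[OH⁻] = 1.88×10⁻⁶ mol/L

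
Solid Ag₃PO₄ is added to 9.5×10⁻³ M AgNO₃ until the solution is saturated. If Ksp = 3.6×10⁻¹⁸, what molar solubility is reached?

Ag₃PO₄(s) ⇌ 3 Ag⁺(aq) + PO₄³⁻(aq)
With Ag⁺ already at 9.5×10⁻³ M and s small, take [Ag⁺] ≈ 9.5×10⁻³ M and [PO₄³⁻] = s.
Ksp = [Ag⁺]^3[PO₄³⁻] = (9.5×10⁻³)^3s
s = 3.6×10⁻¹⁸ / (9.5×10⁻³)^3 = 4.2×10⁻¹²
s = 4.2×10⁻¹² M

4.2×10⁻¹² M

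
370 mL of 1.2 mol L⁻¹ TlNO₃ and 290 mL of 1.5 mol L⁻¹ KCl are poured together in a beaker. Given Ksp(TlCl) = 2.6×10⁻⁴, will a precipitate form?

Yes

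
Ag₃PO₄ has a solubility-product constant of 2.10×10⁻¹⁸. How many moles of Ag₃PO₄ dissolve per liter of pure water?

Ag₃PO₄(s) ⇌ 3 Ag⁺(aq) + PO₄³⁻(aq)
If s mol/L of Ag₃PO₄ dissolves, [Ag⁺] = 3s and [PO₄³⁻] = s.
Ksp = [Ag⁺]^3[PO₄³⁻] = (3s)^3 · s = 27s^4
27s^4 = 2.10×10⁻¹⁸  ⇒  s^4 = 7.78×10⁻²⁰
Taking the 4th root, s = 1.67×10⁻⁵ M.

1.67×10⁻⁵ M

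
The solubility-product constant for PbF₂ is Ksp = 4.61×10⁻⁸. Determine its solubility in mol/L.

PbF₂(s) ⇌ Pb²⁺(aq) + 2 F⁻(aq)
With molar solubility s: [Pb²⁺] = s, [F⁻] = 2s.
Ksp = [Pb²⁺][F⁻]^2 = s · (2s)^2 = 4s^3
4s^3 = 4.61×10⁻⁸  ⇒  s^3 = 1.15×10⁻⁸
s = (1.15×10⁻⁸)^(1/3) = 2.26×10⁻³ mol/L

2.26×10⁻³ M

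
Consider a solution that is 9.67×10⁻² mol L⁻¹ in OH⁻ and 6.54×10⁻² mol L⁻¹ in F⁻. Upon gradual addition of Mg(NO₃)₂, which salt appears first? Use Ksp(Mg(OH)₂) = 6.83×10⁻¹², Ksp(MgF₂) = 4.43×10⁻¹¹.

Mg(OH)₂

The threshold for precipitation is Q = Ksp.
For Mg(OH)₂: [Mg²⁺] = (Ksp/[OH⁻]^2) = 7.30×10⁻¹⁰ mol L⁻¹
For MgF₂: [Mg²⁺] = (Ksp/[F⁻]^2) = 1.04×10⁻⁸ mol L⁻¹
The smaller threshold [Mg²⁺] is reached first, so Mg(OH)₂ precipitates first.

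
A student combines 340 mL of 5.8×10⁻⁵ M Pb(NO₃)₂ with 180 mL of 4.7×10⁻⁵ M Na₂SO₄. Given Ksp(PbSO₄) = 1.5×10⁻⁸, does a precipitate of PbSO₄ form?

No

The combined volume is 520 mL.
[Pb²⁺] = (5.8×10⁻⁵)(340)/520 = 3.8×10⁻⁵ M
[SO₄²⁻] = (4.7×10⁻⁵)(180)/520 = 1.6×10⁻⁵ M
Q = [Pb²⁺][SO₄²⁻] = 6.2×10⁻¹⁰
Since Q (6.2×10⁻¹⁰) is less than Ksp (1.5×10⁻⁸), no PbSO₄ precipitates.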